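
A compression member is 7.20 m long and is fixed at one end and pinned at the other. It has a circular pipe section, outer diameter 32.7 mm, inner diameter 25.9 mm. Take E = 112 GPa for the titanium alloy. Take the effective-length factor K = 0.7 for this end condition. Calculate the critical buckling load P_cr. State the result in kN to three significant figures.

P_cr ≈ 1.48 kN

d_o = 32.7 mm, d_i = 25.9 mm
I = π(d_o⁴ − d_i⁴)/64 = π(32.7⁴ − 25.90⁴)/64 = 3.404×10^4 mm⁴
I = 3.404×10^4 mm⁴ = 3.404×10^-8 m⁴
Effective length L_e = K·L = 0.7 × 7.20 = 5.040 m
P_cr = π²EI / L_e² = π² × 112×10⁹ × 3.404×10^-8 / 5.040² = 1.481×10^3 N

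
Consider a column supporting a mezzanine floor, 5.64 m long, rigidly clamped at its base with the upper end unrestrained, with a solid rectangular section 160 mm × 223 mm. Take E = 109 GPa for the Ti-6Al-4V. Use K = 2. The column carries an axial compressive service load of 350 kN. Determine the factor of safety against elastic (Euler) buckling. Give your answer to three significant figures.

Buckling occurs about the weak axis: I_min = h·b³/12 with b = 160 mm (the shorter side).
I_min = 223×160³/12 = 7.612×10^7 mm⁴
I = 7.612×10^7 mm⁴ = 7.612×10^-5 m⁴
Effective length L_e = K·L = 2 × 5.64 = 11.28 m
P_cr = π²EI / L_e² = π² × 109×10⁹ × 7.612×10^-5 / 11.28² = 6.436×10^5 N
Factor of safety n = P_cr / P = 643.56 / 350 = 1.84

n ≈ 1.84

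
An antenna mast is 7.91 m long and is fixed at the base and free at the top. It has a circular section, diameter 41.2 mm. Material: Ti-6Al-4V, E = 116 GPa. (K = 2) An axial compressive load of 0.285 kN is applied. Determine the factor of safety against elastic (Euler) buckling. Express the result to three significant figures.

I = πd⁴/64 = π×41.2⁴/64 = 1.414×10^5 mm⁴
I = 1.414×10^5 mm⁴ = 1.414×10^-7 m⁴
Effective length L_e = K·L = 2 × 7.91 = 15.82 m
P_cr = π²EI / L_e² = π² × 116×10⁹ × 1.414×10^-7 / 15.82² = 647.0 N
Factor of safety n = P_cr / P = 0.64700 / 0.285 = 2.27

n ≈ 2.27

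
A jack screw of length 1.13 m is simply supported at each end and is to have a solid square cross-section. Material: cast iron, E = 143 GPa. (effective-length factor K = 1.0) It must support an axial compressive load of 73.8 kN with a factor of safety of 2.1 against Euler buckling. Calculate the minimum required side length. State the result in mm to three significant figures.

a ≈ 36.0 mm

Required P_cr = n·P = 2.1 × 73.8 = 155.0 kN
L_e = K·L = 1 × 1.13 = 1.130 m
Required I = P_cr·L_e²/(π²E) = 1.550×10^5 × 1.130² / (π² × 1.43×10^11) = 1.402×10^-7 m⁴
I_req = 1.402×10^5 mm⁴
Solid square: I = a⁴/12  ⇒  a = (12I)^(1/4) = (12×1.402×10^5)^(1/4) = 36.0 mm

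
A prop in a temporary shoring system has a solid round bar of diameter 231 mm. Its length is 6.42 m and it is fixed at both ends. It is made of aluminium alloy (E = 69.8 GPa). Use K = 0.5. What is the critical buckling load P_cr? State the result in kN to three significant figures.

I = πd⁴/64 = π×231⁴/64 = 1.398×10^8 mm⁴
I = 1.398×10^8 mm⁴ = 1.398×10^-4 m⁴
Effective length L_e = K·L = 0.5 × 6.42 = 3.210 m
P_cr = π²EI / L_e² = π² × 69.8×10⁹ × 1.398×10^-4 / 3.210² = 9.345×10^6 N

P_cr ≈ 9340 kN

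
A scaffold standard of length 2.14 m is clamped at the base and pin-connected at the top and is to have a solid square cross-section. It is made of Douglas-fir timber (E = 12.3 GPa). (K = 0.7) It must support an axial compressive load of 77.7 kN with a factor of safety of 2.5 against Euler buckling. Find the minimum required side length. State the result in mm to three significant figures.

Required P_cr = n·P = 2.5 × 77.7 = 194.2 kN
L_e = K·L = 0.7 × 2.14 = 1.498 m
Required I = P_cr·L_e²/(π²E) = 1.942×10^5 × 1.498² / (π² × 1.23×10^10) = 3.591×10^-6 m⁴
I_req = 3.591×10^6 mm⁴
Solid square: I = a⁴/12  ⇒  a = (12I)^(1/4) = (12×3.591×10^6)^(1/4) = 81.0 mm

a ≈ 81.0 mm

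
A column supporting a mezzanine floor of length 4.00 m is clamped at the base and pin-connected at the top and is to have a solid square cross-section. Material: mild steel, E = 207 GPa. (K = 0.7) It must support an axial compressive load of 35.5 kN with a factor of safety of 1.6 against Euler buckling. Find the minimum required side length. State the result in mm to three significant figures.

a ≈ 40.2 mm

Required P_cr = n·P = 1.6 × 35.5 = 56.80 kN
L_e = K·L = 0.7 × 4.00 = 2.800 m
Required I = P_cr·L_e²/(π²E) = 5.680×10^4 × 2.800² / (π² × 2.07×10^11) = 2.180×10^-7 m⁴
I_req = 2.180×10^5 mm⁴
Solid square: I = a⁴/12  ⇒  a = (12I)^(1/4) = (12×2.180×10^5)^(1/4) = 40.2 mm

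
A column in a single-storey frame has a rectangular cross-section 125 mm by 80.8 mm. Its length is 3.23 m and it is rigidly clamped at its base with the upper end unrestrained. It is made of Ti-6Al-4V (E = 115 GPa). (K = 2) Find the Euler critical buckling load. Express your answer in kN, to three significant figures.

P_cr ≈ 149 kN

Buckling occurs about the weak axis: I_min = h·b³/12 with b = 80.8 mm (the shorter side).
I_min = 125×80.8³/12 = 5.495×10^6 mm⁴
I = 5.495×10^6 mm⁴ = 5.495×10^-6 m⁴
Effective length L_e = K·L = 2 × 3.23 = 6.460 m
P_cr = π²EI / L_e² = π² × 115×10⁹ × 5.495×10^-6 / 6.460² = 1.494×10^5 N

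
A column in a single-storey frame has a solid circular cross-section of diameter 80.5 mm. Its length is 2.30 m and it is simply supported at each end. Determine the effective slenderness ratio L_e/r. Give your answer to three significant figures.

λ ≈ 114

For a solid circle r = d/4 = 80.5/4 = 20.12 mm
L_e = K·L = 1 × 2.30 m = 2.300 m = 2300.0 mm
λ = L_e / r_min = 2300.0 / 20.12 = 114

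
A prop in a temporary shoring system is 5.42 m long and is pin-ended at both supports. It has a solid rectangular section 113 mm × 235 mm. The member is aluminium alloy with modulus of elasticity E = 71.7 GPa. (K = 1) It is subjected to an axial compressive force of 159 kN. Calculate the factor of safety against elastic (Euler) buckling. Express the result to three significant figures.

Buckling occurs about the weak axis: I_min = h·b³/12 with b = 113 mm (the shorter side).
I_min = 235×113³/12 = 2.826×10^7 mm⁴
I = 2.826×10^7 mm⁴ = 2.826×10^-5 m⁴
Effective length L_e = K·L = 1 × 5.42 = 5.420 m
P_cr = π²EI / L_e² = π² × 71.7×10⁹ × 2.826×10^-5 / 5.420² = 6.807×10^5 N
Factor of safety n = P_cr / P = 680.68 / 159 = 4.28

n ≈ 4.28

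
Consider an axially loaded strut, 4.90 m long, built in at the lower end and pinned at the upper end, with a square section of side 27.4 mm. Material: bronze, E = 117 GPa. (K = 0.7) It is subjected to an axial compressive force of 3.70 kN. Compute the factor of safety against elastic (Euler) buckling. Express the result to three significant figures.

n ≈ 1.25

I = a⁴/12 = 27.4⁴/12 = 4.697×10^4 mm⁴
I = 4.697×10^4 mm⁴ = 4.697×10^-8 m⁴
Effective length L_e = K·L = 0.7 × 4.90 = 3.430 m
P_cr = π²EI / L_e² = π² × 117×10⁹ × 4.697×10^-8 / 3.430² = 4.610×10^3 N
Factor of safety n = P_cr / P = 4.6102 / 3.70 = 1.25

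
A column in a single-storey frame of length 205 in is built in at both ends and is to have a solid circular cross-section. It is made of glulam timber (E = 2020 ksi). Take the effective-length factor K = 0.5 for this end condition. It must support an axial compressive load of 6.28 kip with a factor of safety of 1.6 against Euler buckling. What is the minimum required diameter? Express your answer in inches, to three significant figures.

d ≈ 3.22 in

Required P_cr = n·P = 1.6 × 6.28 = 10.05 kip
L_e = K·L = 0.5 × 205 = 102.5 in
Required I = P_cr·L_e²/(π²E) = 1.005×10^4 × 102.5² / (π² × 2.02×10^6) = 5.295 in⁴
Solid circle: I = πd⁴/64  ⇒  d = (64I/π)^(1/4) = (64×5.295/π)^(1/4) = 3.22 in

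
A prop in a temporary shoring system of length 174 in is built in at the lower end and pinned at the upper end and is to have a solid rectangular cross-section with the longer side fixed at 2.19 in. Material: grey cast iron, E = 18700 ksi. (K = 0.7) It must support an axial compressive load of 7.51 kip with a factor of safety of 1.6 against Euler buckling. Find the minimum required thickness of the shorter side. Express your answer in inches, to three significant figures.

Required P_cr = n·P = 1.6 × 7.51 = 12.02 kip
L_e = K·L = 0.7 × 174 = 121.8 in
Required I = P_cr·L_e²/(π²E) = 1.202×10^4 × 121.8² / (π² × 1.87×10^7) = 0.9659 in⁴
Rectangle, weak axis: I_min = h·b³/12 with h = 2.19 in fixed  ⇒  b = (12I/h)^(1/3) = 1.74 in

b ≈ 1.74 in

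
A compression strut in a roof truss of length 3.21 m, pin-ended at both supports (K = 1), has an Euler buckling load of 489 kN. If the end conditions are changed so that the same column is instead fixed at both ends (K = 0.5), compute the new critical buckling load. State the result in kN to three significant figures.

P_cr ≈ 1960 kN

P_cr ∝ 1/K², so P_cr,new = P_cr,old × (K_old/K_new)² = 489 × (1/0.5)²
= 489 × 4.000 = 1960 kN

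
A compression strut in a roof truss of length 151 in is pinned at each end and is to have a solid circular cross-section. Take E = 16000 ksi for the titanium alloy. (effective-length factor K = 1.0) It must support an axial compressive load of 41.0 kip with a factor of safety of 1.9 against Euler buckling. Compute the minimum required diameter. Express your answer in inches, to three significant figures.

d ≈ 3.89 in

Required P_cr = n·P = 1.9 × 41.0 = 77.90 kip
L_e = K·L = 1 × 151 = 151.0 in
Required I = P_cr·L_e²/(π²E) = 7.790×10^4 × 151.0² / (π² × 1.60×10^7) = 11.25 in⁴
Solid circle: I = πd⁴/64  ⇒  d = (64I/π)^(1/4) = (64×11.25/π)^(1/4) = 3.89 in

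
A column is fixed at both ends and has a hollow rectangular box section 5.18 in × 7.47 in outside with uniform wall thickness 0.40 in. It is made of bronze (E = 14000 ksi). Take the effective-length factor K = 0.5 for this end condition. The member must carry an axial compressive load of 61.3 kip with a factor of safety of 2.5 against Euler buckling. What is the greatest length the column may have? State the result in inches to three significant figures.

L_max ≈ 379 in

Inner dimensions: h_i = 7.47 − 2×0.40 = 6.670 in, b_i = 5.18 − 2×0.40 = 4.380 in
Weak-axis I_min = (h_o·b_o³ − h_i·b_i³)/12 with b_o = 5.18, b_i = 4.380 in (shorter outer/inner sides).
I_min = (7.47×5.18³ − 6.670×4.380³)/12 = 39.82 in⁴
Required critical load P_cr = n·P = 2.5 × 61.3 = 153.2 kip = 1.532×10^5 lb
From P_cr = π²EI/(K·L)²:  L = (1/K)·√(π²EI/P_cr) = (1/0.5)·√(π²×1.40×10^7×39.82/1.532×10^5)
L = 379 in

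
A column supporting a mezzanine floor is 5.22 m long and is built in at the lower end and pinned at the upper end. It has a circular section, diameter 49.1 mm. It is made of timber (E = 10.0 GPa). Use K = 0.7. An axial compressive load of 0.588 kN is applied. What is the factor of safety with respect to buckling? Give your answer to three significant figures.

n ≈ 3.59

I = πd⁴/64 = π×49.1⁴/64 = 2.853×10^5 mm⁴
I = 2.853×10^5 mm⁴ = 2.853×10^-7 m⁴
Effective length L_e = K·L = 0.7 × 5.22 = 3.654 m
P_cr = π²EI / L_e² = π² × 10.0×10⁹ × 2.853×10^-7 / 3.654² = 2.109×10^3 N
Factor of safety n = P_cr / P = 2.1089 / 0.588 = 3.59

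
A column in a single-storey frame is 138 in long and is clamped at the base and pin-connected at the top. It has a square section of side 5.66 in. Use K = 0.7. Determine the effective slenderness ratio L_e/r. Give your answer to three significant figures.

λ ≈ 59.1

I = a⁴/12 = 5.66⁴/12 = 85.52 in⁴
A = 32.04 in²;  r_min = √(I/A) = √(85.52/32.04) = 1.634 in
L_e = K·L = 0.7 × 138 = 96.60 in
λ = L_e / r_min = 96.600 / 1.634 = 59.1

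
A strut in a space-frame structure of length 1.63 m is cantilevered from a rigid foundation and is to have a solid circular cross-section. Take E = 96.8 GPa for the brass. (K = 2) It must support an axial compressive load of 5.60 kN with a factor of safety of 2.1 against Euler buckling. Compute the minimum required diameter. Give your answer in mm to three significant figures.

d ≈ 40.4 mm

Required P_cr = n·P = 2.1 × 5.60 = 11.76 kN
L_e = K·L = 2 × 1.63 = 3.260 m
Required I = P_cr·L_e²/(π²E) = 1.176×10^4 × 3.260² / (π² × 9.68×10^10) = 1.308×10^-7 m⁴
I_req = 1.308×10^5 mm⁴
Solid circle: I = πd⁴/64  ⇒  d = (64I/π)^(1/4) = (64×1.308×10^5/π)^(1/4) = 40.4 mm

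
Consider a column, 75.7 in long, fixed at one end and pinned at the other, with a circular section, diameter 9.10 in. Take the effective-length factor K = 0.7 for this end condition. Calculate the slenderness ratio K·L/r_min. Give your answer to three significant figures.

For a solid circle r = d/4 = 9.10/4 = 2.275 in
L_e = K·L = 0.7 × 75.7 = 52.99 in
λ = L_e / r_min = 52.990 / 2.275 = 23.3

λ ≈ 23.3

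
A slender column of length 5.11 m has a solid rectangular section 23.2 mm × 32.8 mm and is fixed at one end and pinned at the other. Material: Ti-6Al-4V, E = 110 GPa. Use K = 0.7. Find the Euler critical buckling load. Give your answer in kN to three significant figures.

P_cr ≈ 2.90 kN

Buckling occurs about the weak axis: I_min = h·b³/12 with b = 23.2 mm (the shorter side).
I_min = 32.8×23.2³/12 = 3.413×10^4 mm⁴
I = 3.413×10^4 mm⁴ = 3.413×10^-8 m⁴
Effective length L_e = K·L = 0.7 × 5.11 = 3.577 m
P_cr = π²EI / L_e² = π² × 110×10⁹ × 3.413×10^-8 / 3.577² = 2.896×10^3 N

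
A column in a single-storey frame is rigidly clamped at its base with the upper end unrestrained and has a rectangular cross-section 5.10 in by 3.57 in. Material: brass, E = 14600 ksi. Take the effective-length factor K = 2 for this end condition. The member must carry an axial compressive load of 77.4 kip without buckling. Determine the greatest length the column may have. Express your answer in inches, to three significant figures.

Buckling occurs about the weak axis: I_min = h·b³/12 with b = 3.57 in (the shorter side).
I_min = 5.10×3.57³/12 = 19.34 in⁴
At the buckling limit P_cr = P = 7.740×10^4 lb
From P_cr = π²EI/(K·L)²:  L = (1/K)·√(π²EI/P_cr) = (1/2)·√(π²×1.46×10^7×19.34/7.740×10^4)
L = 94.9 in

L_max ≈ 94.9 in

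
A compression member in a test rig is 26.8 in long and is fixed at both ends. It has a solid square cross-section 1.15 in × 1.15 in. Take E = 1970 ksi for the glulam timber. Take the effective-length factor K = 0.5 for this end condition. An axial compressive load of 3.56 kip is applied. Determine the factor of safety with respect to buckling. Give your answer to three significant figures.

n ≈ 4.43

I = a⁴/12 = 1.15⁴/12 = 0.1458 in⁴
Effective length L_e = K·L = 0.5 × 26.8 = 13.40 in
P_cr = π²EI / L_e² = π² × 1970×10³ × 0.1458 / 13.40² = 1.578×10^4 lb
Factor of safety n = P_cr / P = 15.782 / 3.56 = 4.43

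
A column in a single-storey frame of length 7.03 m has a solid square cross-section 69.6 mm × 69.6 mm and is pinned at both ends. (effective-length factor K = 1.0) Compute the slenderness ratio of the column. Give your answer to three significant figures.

I = a⁴/12 = 69.6⁴/12 = 1.955×10^6 mm⁴
A = 4.844×10^3 mm²;  r_min = √(I/A) = √(1.955×10^6/4.844×10^3) = 20.09 mm
L_e = K·L = 1 × 7.03 m = 7.030 m = 7030.0 mm
λ = L_e / r_min = 7030.0 / 20.09 = 350

λ ≈ 350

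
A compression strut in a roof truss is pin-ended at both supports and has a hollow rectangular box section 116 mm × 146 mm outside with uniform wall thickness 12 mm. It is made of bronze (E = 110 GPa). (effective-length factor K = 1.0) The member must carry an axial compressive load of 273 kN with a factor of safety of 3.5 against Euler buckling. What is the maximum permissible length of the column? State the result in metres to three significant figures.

L_max ≈ 3.55 m

Inner dimensions: h_i = 146 − 2×12 = 122.0 mm, b_i = 116 − 2×12 = 92.00 mm
Weak-axis I_min = (h_o·b_o³ − h_i·b_i³)/12 with b_o = 116, b_i = 92.00 mm (shorter outer/inner sides).
I_min = (146×116³ − 122.0×92.00³)/12 = 1.107×10^7 mm⁴
I = 1.107×10^-5 m⁴
Required critical load P_cr = n·P = 3.5 × 273 = 955.5 kN = 9.555×10^5 N
From P_cr = π²EI/(K·L)²:  L = (1/K)·√(π²EI/P_cr) = (1/1)·√(π²×1.10×10^11×1.107×10^-5/9.555×10^5)
L = 3.55 m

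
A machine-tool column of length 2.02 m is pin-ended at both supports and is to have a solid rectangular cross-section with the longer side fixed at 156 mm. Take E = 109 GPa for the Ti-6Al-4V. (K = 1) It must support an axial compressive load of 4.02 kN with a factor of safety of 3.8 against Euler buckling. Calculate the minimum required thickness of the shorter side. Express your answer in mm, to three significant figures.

b ≈ 16.5 mm

Required P_cr = n·P = 3.8 × 4.02 = 15.28 kN
L_e = K·L = 1 × 2.02 = 2.020 m
Required I = P_cr·L_e²/(π²E) = 1.528×10^4 × 2.020² / (π² × 1.09×10^11) = 5.794×10^-8 m⁴
I_req = 5.794×10^4 mm⁴
Rectangle, weak axis: I_min = h·b³/12 with h = 156 mm fixed  ⇒  b = (12I/h)^(1/3) = 16.5 mm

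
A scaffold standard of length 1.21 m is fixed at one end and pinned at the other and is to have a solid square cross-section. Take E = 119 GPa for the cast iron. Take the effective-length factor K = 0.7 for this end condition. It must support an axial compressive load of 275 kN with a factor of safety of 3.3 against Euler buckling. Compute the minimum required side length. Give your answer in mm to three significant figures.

Required P_cr = n·P = 3.3 × 275 = 907.5 kN
L_e = K·L = 0.7 × 1.21 = 0.8470 m
Required I = P_cr·L_e²/(π²E) = 9.075×10^5 × 0.8470² / (π² × 1.19×10^11) = 5.543×10^-7 m⁴
I_req = 5.543×10^5 mm⁴
Solid square: I = a⁴/12  ⇒  a = (12I)^(1/4) = (12×5.543×10^5)^(1/4) = 50.8 mm

a ≈ 50.8 mm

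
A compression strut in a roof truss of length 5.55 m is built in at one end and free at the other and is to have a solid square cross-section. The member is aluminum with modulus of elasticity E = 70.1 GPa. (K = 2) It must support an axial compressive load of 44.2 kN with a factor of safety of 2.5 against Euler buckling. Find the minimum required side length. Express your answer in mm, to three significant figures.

a ≈ 124 mm

Required P_cr = n·P = 2.5 × 44.2 = 110.5 kN
L_e = K·L = 2 × 5.55 = 11.10 m
Required I = P_cr·L_e²/(π²E) = 1.105×10^5 × 11.10² / (π² × 7.01×10^10) = 1.968×10^-5 m⁴
I_req = 1.968×10^7 mm⁴
Solid square: I = a⁴/12  ⇒  a = (12I)^(1/4) = (12×1.968×10^7)^(1/4) = 124 mm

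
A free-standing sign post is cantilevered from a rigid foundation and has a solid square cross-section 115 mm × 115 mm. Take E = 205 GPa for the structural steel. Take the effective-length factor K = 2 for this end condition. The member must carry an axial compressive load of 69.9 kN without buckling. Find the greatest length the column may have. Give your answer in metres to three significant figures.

I = a⁴/12 = 115⁴/12 = 1.458×10^7 mm⁴
I = 1.458×10^-5 m⁴
At the buckling limit P_cr = P = 6.990×10^4 N
From P_cr = π²EI/(K·L)²:  L = (1/K)·√(π²EI/P_cr) = (1/2)·√(π²×2.05×10^11×1.458×10^-5/6.990×10^4)
L = 10.3 m

L_max ≈ 10.3 m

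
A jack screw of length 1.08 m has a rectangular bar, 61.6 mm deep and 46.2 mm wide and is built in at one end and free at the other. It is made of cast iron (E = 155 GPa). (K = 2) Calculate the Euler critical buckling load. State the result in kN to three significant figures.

P_cr ≈ 166 kN

Buckling occurs about the weak axis: I_min = h·b³/12 with b = 46.2 mm (the shorter side).
I_min = 61.6×46.2³/12 = 5.062×10^5 mm⁴
I = 5.062×10^5 mm⁴ = 5.062×10^-7 m⁴
Effective length L_e = K·L = 2 × 1.08 = 2.160 m
P_cr = π²EI / L_e² = π² × 155×10⁹ × 5.062×10^-7 / 2.160² = 1.660×10^5 N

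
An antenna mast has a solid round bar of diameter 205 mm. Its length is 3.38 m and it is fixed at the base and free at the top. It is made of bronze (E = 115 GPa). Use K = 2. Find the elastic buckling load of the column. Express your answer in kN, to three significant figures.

I = πd⁴/64 = π×205⁴/64 = 8.669×10^7 mm⁴
I = 8.669×10^7 mm⁴ = 8.669×10^-5 m⁴
Effective length L_e = K·L = 2 × 3.38 = 6.760 m
P_cr = π²EI / L_e² = π² × 115×10⁹ × 8.669×10^-5 / 6.760² = 2.153×10^6 N

P_cr ≈ 2150 kN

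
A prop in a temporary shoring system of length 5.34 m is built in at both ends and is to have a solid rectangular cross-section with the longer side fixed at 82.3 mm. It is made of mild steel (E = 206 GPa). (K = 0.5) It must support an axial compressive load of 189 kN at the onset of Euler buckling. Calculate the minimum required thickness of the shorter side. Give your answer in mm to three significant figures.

b ≈ 45.9 mm

L_e = K·L = 0.5 × 5.34 = 2.670 m
Required I = P_cr·L_e²/(π²E) = 1.890×10^5 × 2.670² / (π² × 2.06×10^11) = 6.627×10^-7 m⁴
I_req = 6.627×10^5 mm⁴
Rectangle, weak axis: I_min = h·b³/12 with h = 82.3 mm fixed  ⇒  b = (12I/h)^(1/3) = 45.9 mm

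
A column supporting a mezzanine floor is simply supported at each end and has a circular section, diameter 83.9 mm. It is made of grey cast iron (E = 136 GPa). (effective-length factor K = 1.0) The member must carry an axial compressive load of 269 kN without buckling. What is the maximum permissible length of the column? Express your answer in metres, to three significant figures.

I = πd⁴/64 = π×83.9⁴/64 = 2.432×10^6 mm⁴
I = 2.432×10^-6 m⁴
At the buckling limit P_cr = P = 2.690×10^5 N
From P_cr = π²EI/(K·L)²:  L = (1/K)·√(π²EI/P_cr) = (1/1)·√(π²×1.36×10^11×2.432×10^-6/2.690×10^5)
L = 3.48 m

L_max ≈ 3.48 m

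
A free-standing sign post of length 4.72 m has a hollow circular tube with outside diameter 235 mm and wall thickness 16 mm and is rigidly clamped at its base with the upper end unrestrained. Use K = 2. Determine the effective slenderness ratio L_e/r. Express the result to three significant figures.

λ ≈ 122

Inner diameter d_i = 235 − 2×16 = 203.0 mm
I = π(d_o⁴ − d_i⁴)/64 = π(235⁴ − 203.0⁴)/64 = 6.635×10^7 mm⁴
A = 1.101×10^4 mm²;  r_min = √(I/A) = √(6.635×10^7/1.101×10^4) = 77.63 mm
L_e = K·L = 2 × 4.72 m = 9.440 m = 9440.0 mm
λ = L_e / r_min = 9440.0 / 77.63 = 122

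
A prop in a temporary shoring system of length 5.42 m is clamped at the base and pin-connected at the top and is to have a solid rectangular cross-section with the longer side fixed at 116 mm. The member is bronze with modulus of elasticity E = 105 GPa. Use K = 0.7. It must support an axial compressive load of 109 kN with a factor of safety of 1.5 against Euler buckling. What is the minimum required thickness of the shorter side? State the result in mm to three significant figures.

Required P_cr = n·P = 1.5 × 109 = 163.5 kN
L_e = K·L = 0.7 × 5.42 = 3.794 m
Required I = P_cr·L_e²/(π²E) = 1.635×10^5 × 3.794² / (π² × 1.05×10^11) = 2.271×10^-6 m⁴
I_req = 2.271×10^6 mm⁴
Rectangle, weak axis: I_min = h·b³/12 with h = 116 mm fixed  ⇒  b = (12I/h)^(1/3) = 61.7 mm

b ≈ 61.7 mm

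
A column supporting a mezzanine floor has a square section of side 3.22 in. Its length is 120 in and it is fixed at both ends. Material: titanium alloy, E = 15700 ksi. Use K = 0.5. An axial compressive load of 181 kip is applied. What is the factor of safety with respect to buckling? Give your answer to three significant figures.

I = a⁴/12 = 3.22⁴/12 = 8.959 in⁴
Effective length L_e = K·L = 0.5 × 120 = 60.00 in
P_cr = π²EI / L_e² = π² × 15700×10³ × 8.959 / 60.00² = 3.856×10^5 lb
Factor of safety n = P_cr / P = 385.60 / 181 = 2.13

n ≈ 2.13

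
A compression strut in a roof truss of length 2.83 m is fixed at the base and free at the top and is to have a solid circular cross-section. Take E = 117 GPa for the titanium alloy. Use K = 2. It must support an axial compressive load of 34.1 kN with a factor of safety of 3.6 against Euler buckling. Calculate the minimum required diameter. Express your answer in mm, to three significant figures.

Required P_cr = n·P = 3.6 × 34.1 = 122.8 kN
L_e = K·L = 2 × 2.83 = 5.660 m
Required I = P_cr·L_e²/(π²E) = 1.228×10^5 × 5.660² / (π² × 1.17×10^11) = 3.406×10^-6 m⁴
I_req = 3.406×10^6 mm⁴
Solid circle: I = πd⁴/64  ⇒  d = (64I/π)^(1/4) = (64×3.406×10^6/π)^(1/4) = 91.3 mm

d ≈ 91.3 mm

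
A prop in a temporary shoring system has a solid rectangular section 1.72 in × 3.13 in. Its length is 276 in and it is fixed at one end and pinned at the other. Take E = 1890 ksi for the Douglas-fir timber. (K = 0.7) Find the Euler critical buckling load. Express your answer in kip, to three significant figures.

Buckling occurs about the weak axis: I_min = h·b³/12 with b = 1.72 in (the shorter side).
I_min = 3.13×1.72³/12 = 1.327 in⁴
Effective length L_e = K·L = 0.7 × 276 = 193.2 in
P_cr = π²EI / L_e² = π² × 1890×10³ × 1.327 / 193.2² = 663.3 lb

P_cr ≈ 0.663 kip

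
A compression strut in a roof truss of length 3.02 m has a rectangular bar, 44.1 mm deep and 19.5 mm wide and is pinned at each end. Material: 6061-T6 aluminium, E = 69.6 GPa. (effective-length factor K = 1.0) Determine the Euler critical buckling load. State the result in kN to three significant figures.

P_cr ≈ 2.05 kN

Buckling occurs about the weak axis: I_min = h·b³/12 with b = 19.5 mm (the shorter side).
I_min = 44.1×19.5³/12 = 2.725×10^4 mm⁴
I = 2.725×10^4 mm⁴ = 2.725×10^-8 m⁴
Effective length L_e = K·L = 1 × 3.02 = 3.020 m
P_cr = π²EI / L_e² = π² × 69.6×10⁹ × 2.725×10^-8 / 3.020² = 2.052×10^3 N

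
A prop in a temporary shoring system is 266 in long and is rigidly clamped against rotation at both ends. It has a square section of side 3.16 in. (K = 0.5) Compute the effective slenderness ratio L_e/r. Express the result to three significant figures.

I = a⁴/12 = 3.16⁴/12 = 8.309 in⁴
A = 9.986 in²;  r_min = √(I/A) = √(8.309/9.986) = 0.9122 in
L_e = K·L = 0.5 × 266 = 133.0 in
λ = L_e / r_min = 133.00 / 0.9122 = 146

λ ≈ 146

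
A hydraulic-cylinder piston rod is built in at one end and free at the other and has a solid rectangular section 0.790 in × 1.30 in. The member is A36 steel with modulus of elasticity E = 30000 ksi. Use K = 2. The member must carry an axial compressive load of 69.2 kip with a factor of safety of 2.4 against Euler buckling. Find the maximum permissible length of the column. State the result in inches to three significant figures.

Buckling occurs about the weak axis: I_min = h·b³/12 with b = 0.790 in (the shorter side).
I_min = 1.30×0.790³/12 = 5.341×10^-2 in⁴
Required critical load P_cr = n·P = 2.4 × 69.2 = 166.1 kip = 1.661×10^5 lb
From P_cr = π²EI/(K·L)²:  L = (1/K)·√(π²EI/P_cr) = (1/2)·√(π²×3.00×10^7×5.341×10^-2/1.661×10^5)
L = 4.88 in

L_max ≈ 4.88 in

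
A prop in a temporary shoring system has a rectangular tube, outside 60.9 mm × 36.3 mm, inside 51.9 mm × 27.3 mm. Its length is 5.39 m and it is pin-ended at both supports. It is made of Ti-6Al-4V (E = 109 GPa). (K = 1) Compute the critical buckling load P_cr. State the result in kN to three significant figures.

P_cr ≈ 5.73 kN

Weak-axis I_min = (h_o·b_o³ − h_i·b_i³)/12 with b_o = 36.3, b_i = 27.30 mm (shorter outer/inner sides).
I_min = (60.9×36.3³ − 51.90×27.30³)/12 = 1.547×10^5 mm⁴
I = 1.547×10^5 mm⁴ = 1.547×10^-7 m⁴
Effective length L_e = K·L = 1 × 5.39 = 5.390 m
P_cr = π²EI / L_e² = π² × 109×10⁹ × 1.547×10^-7 / 5.390² = 5.730×10^3 N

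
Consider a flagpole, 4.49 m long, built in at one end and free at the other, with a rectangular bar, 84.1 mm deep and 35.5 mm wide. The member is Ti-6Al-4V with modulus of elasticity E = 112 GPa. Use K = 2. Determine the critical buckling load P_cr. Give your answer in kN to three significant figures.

P_cr ≈ 4.30 kN

Buckling occurs about the weak axis: I_min = h·b³/12 with b = 35.5 mm (the shorter side).
I_min = 84.1×35.5³/12 = 3.135×10^5 mm⁴
I = 3.135×10^5 mm⁴ = 3.135×10^-7 m⁴
Effective length L_e = K·L = 2 × 4.49 = 8.980 m
P_cr = π²EI / L_e² = π² × 112×10⁹ × 3.135×10^-7 / 8.980² = 4.298×10^3 N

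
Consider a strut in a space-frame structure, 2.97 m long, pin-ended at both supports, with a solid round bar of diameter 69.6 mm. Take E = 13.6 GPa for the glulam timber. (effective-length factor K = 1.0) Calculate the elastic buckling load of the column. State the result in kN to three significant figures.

I = πd⁴/64 = π×69.6⁴/64 = 1.152×10^6 mm⁴
I = 1.152×10^6 mm⁴ = 1.152×10^-6 m⁴
Effective length L_e = K·L = 1 × 2.97 = 2.970 m
P_cr = π²EI / L_e² = π² × 13.6×10⁹ × 1.152×10^-6 / 2.970² = 1.753×10^4 N

P_cr ≈ 17.5 kN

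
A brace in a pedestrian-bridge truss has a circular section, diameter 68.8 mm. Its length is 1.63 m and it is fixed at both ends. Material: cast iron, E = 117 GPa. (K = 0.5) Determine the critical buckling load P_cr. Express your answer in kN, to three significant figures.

I = πd⁴/64 = π×68.8⁴/64 = 1.100×10^6 mm⁴
I = 1.100×10^6 mm⁴ = 1.100×10^-6 m⁴
Effective length L_e = K·L = 0.5 × 1.63 = 0.8150 m
P_cr = π²EI / L_e² = π² × 117×10⁹ × 1.100×10^-6 / 0.8150² = 1.912×10^6 N

P_cr ≈ 1910 kN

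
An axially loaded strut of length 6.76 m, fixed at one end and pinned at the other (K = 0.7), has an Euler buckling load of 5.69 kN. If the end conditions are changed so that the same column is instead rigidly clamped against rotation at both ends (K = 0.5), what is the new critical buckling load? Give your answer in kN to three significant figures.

P_cr ∝ 1/K², so P_cr,new = P_cr,old × (K_old/K_new)² = 5.69 × (0.7/0.5)²
= 5.69 × 1.960 = 11.2 kN

P_cr ≈ 11.2 kN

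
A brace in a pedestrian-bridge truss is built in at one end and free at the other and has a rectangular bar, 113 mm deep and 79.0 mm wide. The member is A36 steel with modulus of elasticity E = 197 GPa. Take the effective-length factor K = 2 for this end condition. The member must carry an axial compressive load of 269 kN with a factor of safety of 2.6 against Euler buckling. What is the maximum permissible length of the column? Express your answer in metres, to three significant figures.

Buckling occurs about the weak axis: I_min = h·b³/12 with b = 79.0 mm (the shorter side).
I_min = 113×79.0³/12 = 4.643×10^6 mm⁴
I = 4.643×10^-6 m⁴
Required critical load P_cr = n·P = 2.6 × 269 = 699.4 kN = 6.994×10^5 N
From P_cr = π²EI/(K·L)²:  L = (1/K)·√(π²EI/P_cr) = (1/2)·√(π²×1.97×10^11×4.643×10^-6/6.994×10^5)
L = 1.80 m

L_max ≈ 1.80 m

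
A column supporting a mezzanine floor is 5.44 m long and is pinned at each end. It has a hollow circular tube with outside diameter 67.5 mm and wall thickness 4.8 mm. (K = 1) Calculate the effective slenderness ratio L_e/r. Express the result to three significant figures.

Inner diameter d_i = 67.5 − 2×4.8 = 57.90 mm
I = π(d_o⁴ − d_i⁴)/64 = π(67.5⁴ − 57.90⁴)/64 = 4.673×10^5 mm⁴
A = 945.5 mm²;  r_min = √(I/A) = √(4.673×10^5/945.5) = 22.23 mm
L_e = K·L = 1 × 5.44 m = 5.440 m = 5440.0 mm
λ = L_e / r_min = 5440.0 / 22.23 = 245

λ ≈ 245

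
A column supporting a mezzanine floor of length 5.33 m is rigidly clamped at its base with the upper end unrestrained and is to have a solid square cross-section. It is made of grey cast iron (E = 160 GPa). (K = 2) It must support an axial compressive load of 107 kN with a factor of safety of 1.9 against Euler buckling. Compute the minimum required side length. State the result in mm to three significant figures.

Required P_cr = n·P = 1.9 × 107 = 203.3 kN
L_e = K·L = 2 × 5.33 = 10.66 m
Required I = P_cr·L_e²/(π²E) = 2.033×10^5 × 10.66² / (π² × 1.60×10^11) = 1.463×10^-5 m⁴
I_req = 1.463×10^7 mm⁴
Solid square: I = a⁴/12  ⇒  a = (12I)^(1/4) = (12×1.463×10^7)^(1/4) = 115 mm

a ≈ 115 mm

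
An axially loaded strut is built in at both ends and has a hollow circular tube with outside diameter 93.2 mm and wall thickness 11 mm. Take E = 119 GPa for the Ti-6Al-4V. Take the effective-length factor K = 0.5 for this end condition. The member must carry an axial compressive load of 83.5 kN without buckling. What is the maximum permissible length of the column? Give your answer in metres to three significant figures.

Inner diameter d_i = 93.2 − 2×11 = 71.20 mm
I = π(d_o⁴ − d_i⁴)/64 = π(93.2⁴ − 71.20⁴)/64 = 2.442×10^6 mm⁴
I = 2.442×10^-6 m⁴
At the buckling limit P_cr = P = 8.350×10^4 N
From P_cr = π²EI/(K·L)²:  L = (1/K)·√(π²EI/P_cr) = (1/0.5)·√(π²×1.19×10^11×2.442×10^-6/8.350×10^4)
L = 11.7 m

L_max ≈ 11.7 m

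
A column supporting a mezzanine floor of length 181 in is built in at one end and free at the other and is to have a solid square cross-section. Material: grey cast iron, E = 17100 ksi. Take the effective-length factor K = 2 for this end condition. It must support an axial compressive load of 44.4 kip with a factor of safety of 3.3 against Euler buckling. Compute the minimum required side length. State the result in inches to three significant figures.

Required P_cr = n·P = 3.3 × 44.4 = 146.5 kip
L_e = K·L = 2 × 181 = 362.0 in
Required I = P_cr·L_e²/(π²E) = 1.465×10^5 × 362.0² / (π² × 1.71×10^7) = 113.8 in⁴
Solid square: I = a⁴/12  ⇒  a = (12I)^(1/4) = (12×113.8)^(1/4) = 6.08 in

a ≈ 6.08 in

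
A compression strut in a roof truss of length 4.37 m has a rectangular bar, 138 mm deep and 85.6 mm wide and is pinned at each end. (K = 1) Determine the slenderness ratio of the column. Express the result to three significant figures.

For a rectangle r_min = b/√12 = 85.6/√12 = 24.71 mm
L_e = K·L = 1 × 4.37 m = 4.370 m = 4370.0 mm
λ = L_e / r_min = 4370.0 / 24.71 = 177

λ ≈ 177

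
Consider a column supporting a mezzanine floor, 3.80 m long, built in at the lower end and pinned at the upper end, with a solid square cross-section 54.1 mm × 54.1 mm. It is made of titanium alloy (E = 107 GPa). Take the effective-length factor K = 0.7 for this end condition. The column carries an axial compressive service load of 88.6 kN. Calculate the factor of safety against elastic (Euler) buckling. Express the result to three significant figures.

n ≈ 1.20

I = a⁴/12 = 54.1⁴/12 = 7.139×10^5 mm⁴
I = 7.139×10^5 mm⁴ = 7.139×10^-7 m⁴
Effective length L_e = K·L = 0.7 × 3.80 = 2.660 m
P_cr = π²EI / L_e² = π² × 107×10⁹ × 7.139×10^-7 / 2.660² = 1.065×10^5 N
Factor of safety n = P_cr / P = 106.54 / 88.6 = 1.20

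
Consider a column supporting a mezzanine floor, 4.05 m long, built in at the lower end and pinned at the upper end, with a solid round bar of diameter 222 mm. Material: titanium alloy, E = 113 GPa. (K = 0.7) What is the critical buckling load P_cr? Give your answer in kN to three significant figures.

I = πd⁴/64 = π×222⁴/64 = 1.192×10^8 mm⁴
I = 1.192×10^8 mm⁴ = 1.192×10^-4 m⁴
Effective length L_e = K·L = 0.7 × 4.05 = 2.835 m
P_cr = π²EI / L_e² = π² × 113×10⁹ × 1.192×10^-4 / 2.835² = 1.654×10^7 N

P_cr ≈ 16500 kN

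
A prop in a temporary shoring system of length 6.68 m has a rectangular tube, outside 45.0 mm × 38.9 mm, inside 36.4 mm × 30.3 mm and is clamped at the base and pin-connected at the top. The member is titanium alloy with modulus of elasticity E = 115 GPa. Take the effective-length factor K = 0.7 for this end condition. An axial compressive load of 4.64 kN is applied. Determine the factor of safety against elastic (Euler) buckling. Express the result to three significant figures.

Weak-axis I_min = (h_o·b_o³ − h_i·b_i³)/12 with b_o = 38.9, b_i = 30.30 mm (shorter outer/inner sides).
I_min = (45.0×38.9³ − 36.40×30.30³)/12 = 1.364×10^5 mm⁴
I = 1.364×10^5 mm⁴ = 1.364×10^-7 m⁴
Effective length L_e = K·L = 0.7 × 6.68 = 4.676 m
P_cr = π²EI / L_e² = π² × 115×10⁹ × 1.364×10^-7 / 4.676² = 7.078×10^3 N
Factor of safety n = P_cr / P = 7.0783 / 4.64 = 1.53

n ≈ 1.53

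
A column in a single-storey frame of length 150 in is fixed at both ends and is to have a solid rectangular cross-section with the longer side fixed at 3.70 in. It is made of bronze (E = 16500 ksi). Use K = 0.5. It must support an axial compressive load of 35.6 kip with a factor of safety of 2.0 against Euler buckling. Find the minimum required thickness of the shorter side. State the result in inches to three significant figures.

Required P_cr = n·P = 2.0 × 35.6 = 71.20 kip
L_e = K·L = 0.5 × 150 = 75.00 in
Required I = P_cr·L_e²/(π²E) = 7.120×10^4 × 75.00² / (π² × 1.65×10^7) = 2.459 in⁴
Rectangle, weak axis: I_min = h·b³/12 with h = 3.70 in fixed  ⇒  b = (12I/h)^(1/3) = 2.00 in

b ≈ 2.00 in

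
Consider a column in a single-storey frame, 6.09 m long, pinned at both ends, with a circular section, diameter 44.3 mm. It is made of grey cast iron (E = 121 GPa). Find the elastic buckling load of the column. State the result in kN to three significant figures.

P_cr ≈ 6.09 kN

I = πd⁴/64 = π×44.3⁴/64 = 1.891×10^5 mm⁴
I = 1.891×10^5 mm⁴ = 1.891×10^-7 m⁴
Effective length L_e = K·L = 1 × 6.09 = 6.090 m
P_cr = π²EI / L_e² = π² × 121×10⁹ × 1.891×10^-7 / 6.090² = 6.087×10^3 N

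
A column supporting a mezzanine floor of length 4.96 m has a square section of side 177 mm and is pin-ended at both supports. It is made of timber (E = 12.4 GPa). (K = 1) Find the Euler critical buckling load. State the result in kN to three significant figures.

P_cr ≈ 407 kN

I = a⁴/12 = 177⁴/12 = 8.179×10^7 mm⁴
I = 8.179×10^7 mm⁴ = 8.179×10^-5 m⁴
Effective length L_e = K·L = 1 × 4.96 = 4.960 m
P_cr = π²EI / L_e² = π² × 12.4×10⁹ × 8.179×10^-5 / 4.960² = 4.069×10^5 N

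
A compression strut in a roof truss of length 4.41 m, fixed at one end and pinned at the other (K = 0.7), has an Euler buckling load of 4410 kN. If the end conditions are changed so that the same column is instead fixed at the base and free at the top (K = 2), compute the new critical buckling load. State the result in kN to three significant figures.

P_cr ∝ 1/K², so P_cr,new = P_cr,old × (K_old/K_new)² = 4410 × (0.7/2)²
= 4410 × 0.1225 = 540 kN

P_cr ≈ 540 kN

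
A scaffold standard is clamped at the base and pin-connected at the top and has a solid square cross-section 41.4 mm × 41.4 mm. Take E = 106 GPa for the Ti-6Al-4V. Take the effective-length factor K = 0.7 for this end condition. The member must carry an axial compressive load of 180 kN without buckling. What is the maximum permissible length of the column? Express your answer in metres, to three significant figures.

I = a⁴/12 = 41.4⁴/12 = 2.448×10^5 mm⁴
I = 2.448×10^-7 m⁴
At the buckling limit P_cr = P = 1.800×10^5 N
From P_cr = π²EI/(K·L)²:  L = (1/K)·√(π²EI/P_cr) = (1/0.7)·√(π²×1.06×10^11×2.448×10^-7/1.800×10^5)
L = 1.70 m

L_max ≈ 1.70 m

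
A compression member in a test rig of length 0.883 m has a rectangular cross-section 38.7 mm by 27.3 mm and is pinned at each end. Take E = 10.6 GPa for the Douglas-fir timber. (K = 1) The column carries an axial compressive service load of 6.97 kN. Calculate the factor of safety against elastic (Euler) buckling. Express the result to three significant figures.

Buckling occurs about the weak axis: I_min = h·b³/12 with b = 27.3 mm (the shorter side).
I_min = 38.7×27.3³/12 = 6.562×10^4 mm⁴
I = 6.562×10^4 mm⁴ = 6.562×10^-8 m⁴
Effective length L_e = K·L = 1 × 0.883 = 0.8830 m
P_cr = π²EI / L_e² = π² × 10.6×10⁹ × 6.562×10^-8 / 0.8830² = 8.804×10^3 N
Factor of safety n = P_cr / P = 8.8044 / 6.97 = 1.26

n ≈ 1.26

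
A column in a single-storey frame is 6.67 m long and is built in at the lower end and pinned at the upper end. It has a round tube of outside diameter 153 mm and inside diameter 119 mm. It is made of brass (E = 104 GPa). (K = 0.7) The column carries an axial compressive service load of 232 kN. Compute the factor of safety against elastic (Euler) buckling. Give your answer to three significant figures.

n ≈ 3.46

d_o = 153 mm, d_i = 119 mm
I = π(d_o⁴ − d_i⁴)/64 = π(153⁴ − 119.0⁴)/64 = 1.706×10^7 mm⁴
I = 1.706×10^7 mm⁴ = 1.706×10^-5 m⁴
Effective length L_e = K·L = 0.7 × 6.67 = 4.669 m
P_cr = π²EI / L_e² = π² × 104×10⁹ × 1.706×10^-5 / 4.669² = 8.031×10^5 N
Factor of safety n = P_cr / P = 803.05 / 232 = 3.46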